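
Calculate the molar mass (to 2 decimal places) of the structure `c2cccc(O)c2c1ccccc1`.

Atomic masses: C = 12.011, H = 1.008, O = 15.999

Molecular formula: C12H10O.
M = 12×12.011 + 10×1.008 + 1×15.999 = 170.21 g/mol.

170.21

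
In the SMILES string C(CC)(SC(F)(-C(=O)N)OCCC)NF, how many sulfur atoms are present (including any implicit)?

1

The symbol for sulfur appears 1 time in the SMILES.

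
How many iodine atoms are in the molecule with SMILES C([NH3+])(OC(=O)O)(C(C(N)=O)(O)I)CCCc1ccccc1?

The symbol for iodine appears 1 time in the SMILES.

1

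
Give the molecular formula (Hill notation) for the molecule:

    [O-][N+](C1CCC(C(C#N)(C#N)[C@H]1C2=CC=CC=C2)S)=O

Heavy atoms from the SMILES: 14 C, 3 N, 2 O, 1 S.
Implicit hydrogens by atom environment:
  5 × C (aromatic): 1 H each → 5
  3 × C: 1 H each → 3
  3 × C: no H
  2 × C: 2 H each → 4
  2 × N: no H
  1 × C (aromatic): no H
  1 × N (charge +1): no H
  1 × O: no H
  1 × O (charge -1): no H
  1 × S: 1 H
  Total hydrogens = 13.
Molecular formula: C14H13N3O2S

C14H13N3O2S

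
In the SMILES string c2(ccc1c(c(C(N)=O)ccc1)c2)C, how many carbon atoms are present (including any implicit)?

The symbol for carbon appears 12 times in the SMILES. Lowercase c denotes aromatic carbon and counts toward C.

12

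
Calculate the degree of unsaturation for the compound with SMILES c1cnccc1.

Molecular formula from the SMILES: C5H5N.
DoU = (2C + 2 + N − H − X)/2 = (2·5 + 2 + 1 − 5 − 0)/2 = 8/2 = 4.
(Structurally: 1 ring(s) + 3 π bond(s) = 4.)

4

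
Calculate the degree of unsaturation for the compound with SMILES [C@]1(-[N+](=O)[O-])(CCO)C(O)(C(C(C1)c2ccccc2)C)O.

6

Molecular formula from the SMILES: C14H19NO5.
DoU = (2C + 2 + N − H − X)/2 = (2·14 + 2 + 1 − 19 − 0)/2 = 12/2 = 6.
(Structurally: 2 ring(s) + 4 π bond(s) = 6.)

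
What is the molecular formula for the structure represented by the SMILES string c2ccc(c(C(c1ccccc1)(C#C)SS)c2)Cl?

C15H11ClS2

Heavy atoms from the SMILES: 15 C, 1 Cl, 2 S.
Implicit hydrogens by atom environment:
  9 × C (aromatic): 1 H each → 9
  3 × C (aromatic): no H
  2 × C: no H
  1 × C: 1 H
  1 × Cl: no H
  1 × S: 1 H
  1 × S: no H
  Total hydrogens = 11.
Molecular formula: C15H11ClS2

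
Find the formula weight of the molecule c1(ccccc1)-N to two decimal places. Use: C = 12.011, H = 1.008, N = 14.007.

93.13

Molecular formula: C6H7N.
M = 6×12.011 + 7×1.008 + 1×14.007 = 93.13 g/mol.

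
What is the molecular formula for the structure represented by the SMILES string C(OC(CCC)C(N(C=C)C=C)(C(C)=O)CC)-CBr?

Heavy atoms from the SMILES: 1 Br, 15 C, 1 N, 2 O.
Implicit hydrogens by atom environment:
  7 × C: 2 H each → 14
  3 × C: 3 H each → 9
  3 × C: 1 H each → 3
  2 × C: no H
  2 × O: no H
  1 × Br: no H
  1 × N: no H
  Total hydrogens = 26.
Molecular formula: C15H26BrNO2

C15H26BrNO2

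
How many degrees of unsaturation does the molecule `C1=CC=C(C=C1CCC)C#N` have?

6

Molecular formula from the SMILES: C10H11N.
DoU = (2C + 2 + N − H − X)/2 = (2·10 + 2 + 1 − 11 − 0)/2 = 12/2 = 6.
(Structurally: 1 ring(s) + 5 π bond(s) = 6.)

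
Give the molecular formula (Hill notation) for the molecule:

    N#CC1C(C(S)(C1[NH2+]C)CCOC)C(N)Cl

C10H19ClN3OS+

Heavy atoms from the SMILES: 10 C, 1 Cl, 3 N, 1 O, 1 S.
Implicit hydrogens by atom environment:
  4 × C: 1 H each → 4
  2 × C: 3 H each → 6
  2 × C: 2 H each → 4
  2 × C: no H
  1 × Cl: no H
  1 × N: 2 H
  1 × N (charge +1): 2 H
  1 × N: no H
  1 × O: no H
  1 × S: 1 H
  Total hydrogens = 19.
Net charge +1.
Molecular formula: C10H19ClN3OS+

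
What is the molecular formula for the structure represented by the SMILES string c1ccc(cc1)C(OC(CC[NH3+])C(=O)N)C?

Heavy atoms from the SMILES: 12 C, 2 N, 2 O.
Implicit hydrogens by atom environment:
  5 × C (aromatic): 1 H each → 5
  2 × C: 2 H each → 4
  2 × C: 1 H each → 2
  2 × O: no H
  1 × C: 3 H
  1 × C: no H
  1 × C (aromatic): no H
  1 × N (charge +1): 3 H
  1 × N: 2 H
  Total hydrogens = 19.
Net charge +1.
Molecular formula: C12H19N2O2+

C12H19N2O2+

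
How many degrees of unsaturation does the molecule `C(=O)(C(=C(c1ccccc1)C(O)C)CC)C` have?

6

Molecular formula from the SMILES: C14H18O2.
DoU = (2C + 2 + N − H − X)/2 = (2·14 + 2 + 0 − 18 − 0)/2 = 12/2 = 6.
(Structurally: 1 ring(s) + 5 π bond(s) = 6.)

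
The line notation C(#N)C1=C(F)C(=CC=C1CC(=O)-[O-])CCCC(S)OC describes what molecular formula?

Heavy atoms from the SMILES: 14 C, 1 F, 1 N, 3 O, 1 S.
Implicit hydrogens by atom environment:
  4 × C: 2 H each → 8
  4 × C (aromatic): no H
  2 × C (aromatic): 1 H each → 2
  2 × C: no H
  2 × O: no H
  1 × C: 3 H
  1 × C: 1 H
  1 × F: no H
  1 × N: no H
  1 × O (charge -1): no H
  1 × S: 1 H
  Total hydrogens = 15.
Net charge -1.
Molecular formula: C14H15FNO3S-

C14H15FNO3S-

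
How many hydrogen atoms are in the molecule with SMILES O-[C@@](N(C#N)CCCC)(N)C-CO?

17

Hydrogens are implicit in SMILES; fill each atom to its normal valence:
  5 × C: 2 H each → 10
  2 × C: no H
  2 × N: no H
  2 × O: 1 H each → 2
  1 × C: 3 H
  1 × N: 2 H
  Total hydrogens = 17.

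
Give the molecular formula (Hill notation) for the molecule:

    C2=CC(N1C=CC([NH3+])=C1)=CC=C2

C10H11N2+

Heavy atoms from the SMILES: 10 C, 2 N.
Implicit hydrogens by atom environment:
  8 × C (aromatic): 1 H each → 8
  2 × C (aromatic): no H
  1 × N (charge +1): 3 H
  1 × N (aromatic): no H
  Total hydrogens = 11.
Net charge +1.
Molecular formula: C10H11N2+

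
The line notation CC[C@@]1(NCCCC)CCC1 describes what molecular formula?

C10H21N

Heavy atoms from the SMILES: 10 C, 1 N.
Implicit hydrogens by atom environment:
  7 × C: 2 H each → 14
  2 × C: 3 H each → 6
  1 × C: no H
  1 × N: 1 H
  Total hydrogens = 21.
Molecular formula: C10H21N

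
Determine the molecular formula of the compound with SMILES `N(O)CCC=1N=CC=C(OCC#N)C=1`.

C9H11N3O2

Heavy atoms from the SMILES: 9 C, 3 N, 2 O.
Implicit hydrogens by atom environment:
  3 × C: 2 H each → 6
  3 × C (aromatic): 1 H each → 3
  2 × C (aromatic): no H
  1 × C: no H
  1 × N: 1 H
  1 × N (aromatic): no H
  1 × N: no H
  1 × O: 1 H
  1 × O: no H
  Total hydrogens = 11.
Molecular formula: C9H11N3O2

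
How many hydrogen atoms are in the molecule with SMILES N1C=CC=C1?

5

Hydrogens are implicit in SMILES; fill each atom to its normal valence:
  4 × C (aromatic): 1 H each → 4
  1 × N (aromatic): 1 H
  Total hydrogens = 5.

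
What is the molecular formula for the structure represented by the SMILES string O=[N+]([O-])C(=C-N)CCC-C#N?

Heavy atoms from the SMILES: 6 C, 3 N, 2 O.
Implicit hydrogens by atom environment:
  3 × C: 2 H each → 6
  2 × C: no H
  1 × C: 1 H
  1 × N: 2 H
  1 × N: no H
  1 × N (charge +1): no H
  1 × O: no H
  1 × O (charge -1): no H
  Total hydrogens = 9.
Molecular formula: C6H9N3O2

C6H9N3O2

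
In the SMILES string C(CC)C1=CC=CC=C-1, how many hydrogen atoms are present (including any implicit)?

Hydrogens are implicit in SMILES; fill each atom to its normal valence:
  5 × C (aromatic): 1 H each → 5
  2 × C: 2 H each → 4
  1 × C: 3 H
  1 × C (aromatic): no H
  Total hydrogens = 12.

12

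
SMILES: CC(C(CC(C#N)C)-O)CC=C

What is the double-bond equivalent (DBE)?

3

Molecular formula from the SMILES: C10H17NO.
DoU = (2C + 2 + N − H − X)/2 = (2·10 + 2 + 1 − 17 − 0)/2 = 6/2 = 3.
(Structurally: 0 ring(s) + 3 π bond(s) = 3.)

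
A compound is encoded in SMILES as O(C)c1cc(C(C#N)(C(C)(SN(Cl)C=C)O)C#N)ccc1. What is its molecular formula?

C14H14ClN3O2S

Heavy atoms from the SMILES: 14 C, 1 Cl, 3 N, 2 O, 1 S.
Implicit hydrogens by atom environment:
  4 × C (aromatic): 1 H each → 4
  4 × C: no H
  3 × N: no H
  2 × C: 3 H each → 6
  2 × C (aromatic): no H
  1 × C: 2 H
  1 × C: 1 H
  1 × Cl: no H
  1 × O: 1 H
  1 × O: no H
  1 × S: no H
  Total hydrogens = 14.
Molecular formula: C14H14ClN3O2S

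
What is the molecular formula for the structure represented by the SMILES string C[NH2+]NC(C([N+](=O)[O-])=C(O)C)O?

Heavy atoms from the SMILES: 5 C, 3 N, 4 O.
Implicit hydrogens by atom environment:
  2 × C: 3 H each → 6
  2 × C: no H
  2 × O: 1 H each → 2
  1 × C: 1 H
  1 × N (charge +1): 2 H
  1 × N: 1 H
  1 × N (charge +1): no H
  1 × O: no H
  1 × O (charge -1): no H
  Total hydrogens = 12.
Net charge +1.
Molecular formula: C5H12N3O4+

C5H12N3O4+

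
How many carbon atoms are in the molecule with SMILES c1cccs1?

The symbol for carbon appears 4 times in the SMILES. Lowercase c denotes aromatic carbon and counts toward C.

4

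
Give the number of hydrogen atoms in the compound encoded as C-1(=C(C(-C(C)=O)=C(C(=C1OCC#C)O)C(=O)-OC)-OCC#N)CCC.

19

Hydrogens are implicit in SMILES; fill each atom to its normal valence:
  6 × C (aromatic): no H
  5 × O: no H
  4 × C: 2 H each → 8
  4 × C: no H
  3 × C: 3 H each → 9
  1 × C: 1 H
  1 × N: no H
  1 × O: 1 H
  Total hydrogens = 19.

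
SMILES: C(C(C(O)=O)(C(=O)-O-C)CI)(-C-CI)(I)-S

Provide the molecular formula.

Heavy atoms from the SMILES: 8 C, 3 I, 4 O, 1 S.
Implicit hydrogens by atom environment:
  4 × C: no H
  3 × C: 2 H each → 6
  3 × I: no H
  3 × O: no H
  1 × C: 3 H
  1 × O: 1 H
  1 × S: 1 H
  Total hydrogens = 11.
Molecular formula: C8H11I3O4S

C8H11I3O4S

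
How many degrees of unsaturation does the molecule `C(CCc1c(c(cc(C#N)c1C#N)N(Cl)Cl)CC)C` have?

8

Molecular formula from the SMILES: C14H15Cl2N3.
DoU = (2C + 2 + N − H − X)/2 = (2·14 + 2 + 3 − 15 − 2)/2 = 16/2 = 8.
(Structurally: 1 ring(s) + 7 π bond(s) = 8.)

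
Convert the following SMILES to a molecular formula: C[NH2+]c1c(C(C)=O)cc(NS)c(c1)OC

Heavy atoms from the SMILES: 10 C, 2 N, 2 O, 1 S.
Implicit hydrogens by atom environment:
  4 × C (aromatic): no H
  3 × C: 3 H each → 9
  2 × C (aromatic): 1 H each → 2
  2 × O: no H
  1 × C: no H
  1 × N (charge +1): 2 H
  1 × N: 1 H
  1 × S: 1 H
  Total hydrogens = 15.
Net charge +1.
Molecular formula: C10H15N2O2S+

C10H15N2O2S+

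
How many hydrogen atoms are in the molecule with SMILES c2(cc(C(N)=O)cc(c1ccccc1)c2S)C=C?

Hydrogens are implicit in SMILES; fill each atom to its normal valence:
  7 × C (aromatic): 1 H each → 7
  5 × C (aromatic): no H
  1 × C: 2 H
  1 × C: 1 H
  1 × C: no H
  1 × N: 2 H
  1 × O: no H
  1 × S: 1 H
  Total hydrogens = 13.

13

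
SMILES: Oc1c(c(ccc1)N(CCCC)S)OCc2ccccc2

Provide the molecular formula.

C17H21NO2S

Heavy atoms from the SMILES: 17 C, 1 N, 2 O, 1 S.
Implicit hydrogens by atom environment:
  8 × C (aromatic): 1 H each → 8
  4 × C: 2 H each → 8
  4 × C (aromatic): no H
  1 × C: 3 H
  1 × N: no H
  1 × O: 1 H
  1 × O: no H
  1 × S: 1 H
  Total hydrogens = 21.
Molecular formula: C17H21NO2S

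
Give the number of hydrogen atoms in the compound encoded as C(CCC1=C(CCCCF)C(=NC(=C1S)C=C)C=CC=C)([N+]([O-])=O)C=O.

Hydrogens are implicit in SMILES; fill each atom to its normal valence:
  8 × C: 2 H each → 16
  6 × C: 1 H each → 6
  5 × C (aromatic): no H
  2 × O: no H
  1 × F: no H
  1 × N (aromatic): no H
  1 × N (charge +1): no H
  1 × O (charge -1): no H
  1 × S: 1 H
  Total hydrogens = 23.

23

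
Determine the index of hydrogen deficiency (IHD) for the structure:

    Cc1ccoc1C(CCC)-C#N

5

Molecular formula from the SMILES: C10H13NO.
DoU = (2C + 2 + N − H − X)/2 = (2·10 + 2 + 1 − 13 − 0)/2 = 10/2 = 5.
(Structurally: 1 ring(s) + 4 π bond(s) = 5.)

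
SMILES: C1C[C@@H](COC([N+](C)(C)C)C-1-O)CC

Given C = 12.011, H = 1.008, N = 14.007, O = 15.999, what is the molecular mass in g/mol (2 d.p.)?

Molecular formula: C11H24NO2+.
M = 11×12.011 + 24×1.008 + 1×14.007 + 2×15.999 = 202.32 g/mol.

202.32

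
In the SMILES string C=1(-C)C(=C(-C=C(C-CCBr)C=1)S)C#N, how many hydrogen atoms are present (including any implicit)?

12

Hydrogens are implicit in SMILES; fill each atom to its normal valence:
  4 × C (aromatic): no H
  3 × C: 2 H each → 6
  2 × C (aromatic): 1 H each → 2
  1 × Br: no H
  1 × C: 3 H
  1 × C: no H
  1 × N: no H
  1 × S: 1 H
  Total hydrogens = 12.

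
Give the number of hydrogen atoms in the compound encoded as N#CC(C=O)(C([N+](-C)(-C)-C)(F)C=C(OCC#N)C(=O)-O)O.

15

Hydrogens are implicit in SMILES; fill each atom to its normal valence:
  6 × C: no H
  3 × C: 3 H each → 9
  3 × O: no H
  2 × C: 1 H each → 2
  2 × N: no H
  2 × O: 1 H each → 2
  1 × C: 2 H
  1 × F: no H
  1 × N (charge +1): no H
  Total hydrogens = 15.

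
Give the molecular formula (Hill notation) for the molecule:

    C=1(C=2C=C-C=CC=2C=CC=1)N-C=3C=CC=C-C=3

Heavy atoms from the SMILES: 16 C, 1 N.
Implicit hydrogens by atom environment:
  12 × C (aromatic): 1 H each → 12
  4 × C (aromatic): no H
  1 × N: 1 H
  Total hydrogens = 13.
Molecular formula: C16H13N

C16H13N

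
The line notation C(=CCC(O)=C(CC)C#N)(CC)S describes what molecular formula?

C10H15NOS

Heavy atoms from the SMILES: 10 C, 1 N, 1 O, 1 S.
Implicit hydrogens by atom environment:
  4 × C: no H
  3 × C: 2 H each → 6
  2 × C: 3 H each → 6
  1 × C: 1 H
  1 × N: no H
  1 × O: 1 H
  1 × S: 1 H
  Total hydrogens = 15.
Molecular formula: C10H15NOS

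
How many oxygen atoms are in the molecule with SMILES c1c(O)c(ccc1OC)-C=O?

The symbol for oxygen appears 3 times in the SMILES.

3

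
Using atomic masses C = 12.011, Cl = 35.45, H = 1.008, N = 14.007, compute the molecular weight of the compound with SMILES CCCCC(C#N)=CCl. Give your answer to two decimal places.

143.61

Molecular formula: C7H10ClN.
M = 7×12.011 + 1×35.45 + 10×1.008 + 1×14.007 = 143.61 g/mol.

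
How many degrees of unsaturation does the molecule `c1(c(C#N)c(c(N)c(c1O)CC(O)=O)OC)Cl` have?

7

Molecular formula from the SMILES: C10H9ClN2O4.
DoU = (2C + 2 + N − H − X)/2 = (2·10 + 2 + 2 − 9 − 1)/2 = 14/2 = 7.
(Structurally: 1 ring(s) + 6 π bond(s) = 7.)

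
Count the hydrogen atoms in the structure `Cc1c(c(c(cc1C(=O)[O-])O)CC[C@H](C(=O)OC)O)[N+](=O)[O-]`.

14

Hydrogens are implicit in SMILES; fill each atom to its normal valence:
  5 × C (aromatic): no H
  4 × O: no H
  2 × C: 3 H each → 6
  2 × C: 2 H each → 4
  2 × C: no H
  2 × O: 1 H each → 2
  2 × O (charge -1): no H
  1 × C (aromatic): 1 H
  1 × C: 1 H
  1 × N (charge +1): no H
  Total hydrogens = 14.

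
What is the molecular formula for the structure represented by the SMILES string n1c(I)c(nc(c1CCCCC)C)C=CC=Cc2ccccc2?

C20H23IN2

Heavy atoms from the SMILES: 20 C, 1 I, 2 N.
Implicit hydrogens by atom environment:
  5 × C (aromatic): 1 H each → 5
  5 × C (aromatic): no H
  4 × C: 2 H each → 8
  4 × C: 1 H each → 4
  2 × C: 3 H each → 6
  2 × N (aromatic): no H
  1 × I: no H
  Total hydrogens = 23.
Molecular formula: C20H23IN2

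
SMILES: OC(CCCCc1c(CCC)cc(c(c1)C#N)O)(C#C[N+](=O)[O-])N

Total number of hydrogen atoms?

21

Hydrogens are implicit in SMILES; fill each atom to its normal valence:
  6 × C: 2 H each → 12
  4 × C (aromatic): no H
  4 × C: no H
  2 × C (aromatic): 1 H each → 2
  2 × O: 1 H each → 2
  1 × C: 3 H
  1 × N: 2 H
  1 × N: no H
  1 × N (charge +1): no H
  1 × O: no H
  1 × O (charge -1): no H
  Total hydrogens = 21.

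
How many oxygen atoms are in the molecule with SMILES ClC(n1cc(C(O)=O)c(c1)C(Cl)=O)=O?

The symbol for oxygen appears 4 times in the SMILES.

4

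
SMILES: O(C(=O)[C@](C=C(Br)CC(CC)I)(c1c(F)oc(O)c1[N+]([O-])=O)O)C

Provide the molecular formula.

Heavy atoms from the SMILES: 1 Br, 13 C, 1 F, 1 I, 1 N, 7 O.
Implicit hydrogens by atom environment:
  4 × C (aromatic): no H
  3 × C: no H
  3 × O: no H
  2 × C: 3 H each → 6
  2 × C: 2 H each → 4
  2 × C: 1 H each → 2
  2 × O: 1 H each → 2
  1 × Br: no H
  1 × F: no H
  1 × I: no H
  1 × N (charge +1): no H
  1 × O (aromatic): no H
  1 × O (charge -1): no H
  Total hydrogens = 14.
Molecular formula: C13H14BrFINO7

C13H14BrFINO7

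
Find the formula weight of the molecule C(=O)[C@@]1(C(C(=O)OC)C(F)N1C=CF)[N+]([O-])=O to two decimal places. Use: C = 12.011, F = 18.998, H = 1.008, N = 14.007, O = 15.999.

250.16

Molecular formula: C8H8F2N2O5.
M = 8×12.011 + 2×18.998 + 8×1.008 + 2×14.007 + 5×15.999 = 250.16 g/mol.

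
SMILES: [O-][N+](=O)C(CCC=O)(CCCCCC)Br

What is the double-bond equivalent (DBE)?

Molecular formula from the SMILES: C10H18BrNO3.
DoU = (2C + 2 + N − H − X)/2 = (2·10 + 2 + 1 − 18 − 1)/2 = 4/2 = 2.
(Structurally: 0 ring(s) + 2 π bond(s) = 2.)

2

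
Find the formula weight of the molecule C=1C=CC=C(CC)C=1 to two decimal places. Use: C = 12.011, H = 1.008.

106.17

Molecular formula: C8H10.
M = 8×12.011 + 10×1.008 = 106.17 g/mol.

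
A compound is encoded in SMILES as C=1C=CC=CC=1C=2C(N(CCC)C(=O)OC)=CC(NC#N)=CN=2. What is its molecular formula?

Heavy atoms from the SMILES: 17 C, 4 N, 2 O.
Implicit hydrogens by atom environment:
  7 × C (aromatic): 1 H each → 7
  4 × C (aromatic): no H
  2 × C: 3 H each → 6
  2 × C: 2 H each → 4
  2 × C: no H
  2 × N: no H
  2 × O: no H
  1 × N: 1 H
  1 × N (aromatic): no H
  Total hydrogens = 18.
Molecular formula: C17H18N4O2

C17H18N4O2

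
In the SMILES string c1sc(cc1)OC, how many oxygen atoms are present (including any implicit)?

The symbol for oxygen appears 1 time in the SMILES.

1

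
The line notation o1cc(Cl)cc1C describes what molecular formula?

Heavy atoms from the SMILES: 5 C, 1 Cl, 1 O.
Implicit hydrogens by atom environment:
  2 × C (aromatic): 1 H each → 2
  2 × C (aromatic): no H
  1 × C: 3 H
  1 × Cl: no H
  1 × O (aromatic): no H
  Total hydrogens = 5.
Molecular formula: C5H5ClO

C5H5ClO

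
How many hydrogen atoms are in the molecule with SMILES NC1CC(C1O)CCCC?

17

Hydrogens are implicit in SMILES; fill each atom to its normal valence:
  4 × C: 2 H each → 8
  3 × C: 1 H each → 3
  1 × C: 3 H
  1 × N: 2 H
  1 × O: 1 H
  Total hydrogens = 17.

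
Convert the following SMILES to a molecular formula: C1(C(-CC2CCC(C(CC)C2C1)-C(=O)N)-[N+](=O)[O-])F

C13H21FN2O3

Heavy atoms from the SMILES: 13 C, 1 F, 2 N, 3 O.
Implicit hydrogens by atom environment:
  6 × C: 1 H each → 6
  5 × C: 2 H each → 10
  2 × O: no H
  1 × C: 3 H
  1 × C: no H
  1 × F: no H
  1 × N: 2 H
  1 × N (charge +1): no H
  1 × O (charge -1): no H
  Total hydrogens = 21.
Molecular formula: C13H21FN2O3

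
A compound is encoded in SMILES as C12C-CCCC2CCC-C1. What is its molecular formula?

C10H18

Heavy atoms from the SMILES: 10 C.
Implicit hydrogens by atom environment:
  8 × C: 2 H each → 16
  2 × C: 1 H each → 2
  Total hydrogens = 18.
Molecular formula: C10H18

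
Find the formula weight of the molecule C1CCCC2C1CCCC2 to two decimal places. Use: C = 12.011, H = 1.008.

138.25

Molecular formula: C10H18.
M = 10×12.011 + 18×1.008 = 138.25 g/mol.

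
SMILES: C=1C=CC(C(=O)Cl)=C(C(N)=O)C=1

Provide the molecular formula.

Heavy atoms from the SMILES: 8 C, 1 Cl, 1 N, 2 O.
Implicit hydrogens by atom environment:
  4 × C (aromatic): 1 H each → 4
  2 × C (aromatic): no H
  2 × C: no H
  2 × O: no H
  1 × Cl: no H
  1 × N: 2 H
  Total hydrogens = 6.
Molecular formula: C8H6ClNO2

C8H6ClNO2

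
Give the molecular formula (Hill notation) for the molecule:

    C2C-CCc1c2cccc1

C10H12

Heavy atoms from the SMILES: 10 C.
Implicit hydrogens by atom environment:
  4 × C: 2 H each → 8
  4 × C (aromatic): 1 H each → 4
  2 × C (aromatic): no H
  Total hydrogens = 12.
Molecular formula: C10H12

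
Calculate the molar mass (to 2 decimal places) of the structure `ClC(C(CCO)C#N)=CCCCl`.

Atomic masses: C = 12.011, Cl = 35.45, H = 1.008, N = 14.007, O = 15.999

208.08

Molecular formula: C8H11Cl2NO.
M = 8×12.011 + 2×35.45 + 11×1.008 + 1×14.007 + 1×15.999 = 208.08 g/mol.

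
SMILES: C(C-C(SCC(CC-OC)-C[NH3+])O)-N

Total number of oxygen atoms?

The symbol for oxygen appears 2 times in the SMILES.

2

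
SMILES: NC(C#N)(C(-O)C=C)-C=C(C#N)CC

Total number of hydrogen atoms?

13

Hydrogens are implicit in SMILES; fill each atom to its normal valence:
  4 × C: no H
  3 × C: 1 H each → 3
  2 × C: 2 H each → 4
  2 × N: no H
  1 × C: 3 H
  1 × N: 2 H
  1 × O: 1 H
  Total hydrogens = 13.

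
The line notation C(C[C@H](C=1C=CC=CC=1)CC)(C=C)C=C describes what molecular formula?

Heavy atoms from the SMILES: 15 C.
Implicit hydrogens by atom environment:
  5 × C (aromatic): 1 H each → 5
  4 × C: 2 H each → 8
  4 × C: 1 H each → 4
  1 × C: 3 H
  1 × C (aromatic): no H
  Total hydrogens = 20.
Molecular formula: C15H20

C15H20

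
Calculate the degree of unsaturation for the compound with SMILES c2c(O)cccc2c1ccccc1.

8

Molecular formula from the SMILES: C12H10O.
DoU = (2C + 2 + N − H − X)/2 = (2·12 + 2 + 0 − 10 − 0)/2 = 16/2 = 8.
(Structurally: 2 ring(s) + 6 π bond(s) = 8.)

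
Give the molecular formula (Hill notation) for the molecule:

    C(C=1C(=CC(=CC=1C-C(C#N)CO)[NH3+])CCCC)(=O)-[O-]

C15H20N2O3

Heavy atoms from the SMILES: 15 C, 2 N, 3 O.
Implicit hydrogens by atom environment:
  5 × C: 2 H each → 10
  4 × C (aromatic): no H
  2 × C (aromatic): 1 H each → 2
  2 × C: no H
  1 × C: 3 H
  1 × C: 1 H
  1 × N (charge +1): 3 H
  1 × N: no H
  1 × O: 1 H
  1 × O: no H
  1 × O (charge -1): no H
  Total hydrogens = 20.
Molecular formula: C15H20N2O3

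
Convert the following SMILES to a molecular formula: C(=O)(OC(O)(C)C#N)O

C4H5NO4

Heavy atoms from the SMILES: 4 C, 1 N, 4 O.
Implicit hydrogens by atom environment:
  3 × C: no H
  2 × O: 1 H each → 2
  2 × O: no H
  1 × C: 3 H
  1 × N: no H
  Total hydrogens = 5.
Molecular formula: C4H5NO4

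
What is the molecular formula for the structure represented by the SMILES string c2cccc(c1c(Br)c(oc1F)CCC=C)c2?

Heavy atoms from the SMILES: 1 Br, 14 C, 1 F, 1 O.
Implicit hydrogens by atom environment:
  5 × C (aromatic): 1 H each → 5
  5 × C (aromatic): no H
  3 × C: 2 H each → 6
  1 × Br: no H
  1 × C: 1 H
  1 × F: no H
  1 × O (aromatic): no H
  Total hydrogens = 12.
Molecular formula: C14H12BrFO

C14H12BrFO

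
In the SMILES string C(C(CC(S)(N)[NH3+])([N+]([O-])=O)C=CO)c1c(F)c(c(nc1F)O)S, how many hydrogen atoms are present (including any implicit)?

Hydrogens are implicit in SMILES; fill each atom to its normal valence:
  5 × C (aromatic): no H
  2 × C: 2 H each → 4
  2 × C: 1 H each → 2
  2 × C: no H
  2 × F: no H
  2 × O: 1 H each → 2
  2 × S: 1 H each → 2
  1 × N (charge +1): 3 H
  1 × N: 2 H
  1 × N (aromatic): no H
  1 × N (charge +1): no H
  1 × O: no H
  1 × O (charge -1): no H
  Total hydrogens = 15.

15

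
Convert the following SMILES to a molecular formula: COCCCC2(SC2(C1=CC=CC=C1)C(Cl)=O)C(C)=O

C15H17ClO3S

Heavy atoms from the SMILES: 15 C, 1 Cl, 3 O, 1 S.
Implicit hydrogens by atom environment:
  5 × C (aromatic): 1 H each → 5
  4 × C: no H
  3 × C: 2 H each → 6
  3 × O: no H
  2 × C: 3 H each → 6
  1 × C (aromatic): no H
  1 × Cl: no H
  1 × S: no H
  Total hydrogens = 17.
Molecular formula: C15H17ClO3S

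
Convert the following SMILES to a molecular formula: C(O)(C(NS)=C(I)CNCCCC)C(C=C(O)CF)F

C12H21F2IN2O2S

Heavy atoms from the SMILES: 12 C, 2 F, 1 I, 2 N, 2 O, 1 S.
Implicit hydrogens by atom environment:
  5 × C: 2 H each → 10
  3 × C: 1 H each → 3
  3 × C: no H
  2 × F: no H
  2 × N: 1 H each → 2
  2 × O: 1 H each → 2
  1 × C: 3 H
  1 × I: no H
  1 × S: 1 H
  Total hydrogens = 21.
Molecular formula: C12H21F2IN2O2S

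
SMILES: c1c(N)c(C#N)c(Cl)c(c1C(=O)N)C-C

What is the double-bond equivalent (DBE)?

7

Molecular formula from the SMILES: C10H10ClN3O.
DoU = (2C + 2 + N − H − X)/2 = (2·10 + 2 + 3 − 10 − 1)/2 = 14/2 = 7.
(Structurally: 1 ring(s) + 6 π bond(s) = 7.)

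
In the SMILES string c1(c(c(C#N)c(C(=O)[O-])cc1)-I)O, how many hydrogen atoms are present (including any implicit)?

3

Hydrogens are implicit in SMILES; fill each atom to its normal valence:
  4 × C (aromatic): no H
  2 × C (aromatic): 1 H each → 2
  2 × C: no H
  1 × I: no H
  1 × N: no H
  1 × O: 1 H
  1 × O: no H
  1 × O (charge -1): no H
  Total hydrogens = 3.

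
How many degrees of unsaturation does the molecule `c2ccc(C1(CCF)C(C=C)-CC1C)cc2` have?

Molecular formula from the SMILES: C15H19F.
DoU = (2C + 2 + N − H − X)/2 = (2·15 + 2 + 0 − 19 − 1)/2 = 12/2 = 6.
(Structurally: 2 ring(s) + 4 π bond(s) = 6.)

6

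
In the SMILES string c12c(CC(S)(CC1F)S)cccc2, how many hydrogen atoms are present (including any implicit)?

11

Hydrogens are implicit in SMILES; fill each atom to its normal valence:
  4 × C (aromatic): 1 H each → 4
  2 × C: 2 H each → 4
  2 × C (aromatic): no H
  2 × S: 1 H each → 2
  1 × C: 1 H
  1 × C: no H
  1 × F: no H
  Total hydrogens = 11.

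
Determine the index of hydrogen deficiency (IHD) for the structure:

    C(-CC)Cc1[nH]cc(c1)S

Molecular formula from the SMILES: C8H13NS.
DoU = (2C + 2 + N − H − X)/2 = (2·8 + 2 + 1 − 13 − 0)/2 = 6/2 = 3.
(Structurally: 1 ring(s) + 2 π bond(s) = 3.)

3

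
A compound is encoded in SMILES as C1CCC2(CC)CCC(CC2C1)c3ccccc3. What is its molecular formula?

C18H26

Heavy atoms from the SMILES: 18 C.
Implicit hydrogens by atom environment:
  8 × C: 2 H each → 16
  5 × C (aromatic): 1 H each → 5
  2 × C: 1 H each → 2
  1 × C: 3 H
  1 × C: no H
  1 × C (aromatic): no H
  Total hydrogens = 26.
Molecular formula: C18H26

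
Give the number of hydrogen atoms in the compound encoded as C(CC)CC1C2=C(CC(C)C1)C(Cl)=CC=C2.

Hydrogens are implicit in SMILES; fill each atom to its normal valence:
  5 × C: 2 H each → 10
  3 × C (aromatic): 1 H each → 3
  3 × C (aromatic): no H
  2 × C: 3 H each → 6
  2 × C: 1 H each → 2
  1 × Cl: no H
  Total hydrogens = 21.

21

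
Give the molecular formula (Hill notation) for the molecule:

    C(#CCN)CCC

C6H11N

Heavy atoms from the SMILES: 6 C, 1 N.
Implicit hydrogens by atom environment:
  3 × C: 2 H each → 6
  2 × C: no H
  1 × C: 3 H
  1 × N: 2 H
  Total hydrogens = 11.
Molecular formula: C6H11N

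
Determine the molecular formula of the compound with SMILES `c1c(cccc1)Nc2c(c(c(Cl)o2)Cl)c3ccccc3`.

Heavy atoms from the SMILES: 16 C, 2 Cl, 1 N, 1 O.
Implicit hydrogens by atom environment:
  10 × C (aromatic): 1 H each → 10
  6 × C (aromatic): no H
  2 × Cl: no H
  1 × N: 1 H
  1 × O (aromatic): no H
  Total hydrogens = 11.
Molecular formula: C16H11Cl2NO

C16H11Cl2NO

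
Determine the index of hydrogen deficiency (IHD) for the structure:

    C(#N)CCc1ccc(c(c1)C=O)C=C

Molecular formula from the SMILES: C12H11NO.
DoU = (2C + 2 + N − H − X)/2 = (2·12 + 2 + 1 − 11 − 0)/2 = 16/2 = 8.
(Structurally: 1 ring(s) + 7 π bond(s) = 8.)

8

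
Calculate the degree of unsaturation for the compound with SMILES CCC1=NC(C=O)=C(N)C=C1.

5

Molecular formula from the SMILES: C8H10N2O.
DoU = (2C + 2 + N − H − X)/2 = (2·8 + 2 + 2 − 10 − 0)/2 = 10/2 = 5.
(Structurally: 1 ring(s) + 4 π bond(s) = 5.)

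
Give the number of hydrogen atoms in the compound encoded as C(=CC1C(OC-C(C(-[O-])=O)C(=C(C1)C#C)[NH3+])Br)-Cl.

13

Hydrogens are implicit in SMILES; fill each atom to its normal valence:
  6 × C: 1 H each → 6
  4 × C: no H
  2 × C: 2 H each → 4
  2 × O: no H
  1 × Br: no H
  1 × Cl: no H
  1 × N (charge +1): 3 H
  1 × O (charge -1): no H
  Total hydrogens = 13.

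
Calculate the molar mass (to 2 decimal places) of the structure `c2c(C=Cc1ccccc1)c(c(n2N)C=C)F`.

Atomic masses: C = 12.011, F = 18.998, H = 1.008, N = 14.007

Molecular formula: C14H13FN2.
M = 14×12.011 + 1×18.998 + 13×1.008 + 2×14.007 = 228.27 g/mol.

228.27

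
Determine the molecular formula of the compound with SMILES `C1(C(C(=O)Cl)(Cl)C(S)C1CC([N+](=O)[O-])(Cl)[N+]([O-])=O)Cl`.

C7H6Cl4N2O5S

Heavy atoms from the SMILES: 7 C, 4 Cl, 2 N, 5 O, 1 S.
Implicit hydrogens by atom environment:
  4 × Cl: no H
  3 × C: 1 H each → 3
  3 × C: no H
  3 × O: no H
  2 × N (charge +1): no H
  2 × O (charge -1): no H
  1 × C: 2 H
  1 × S: 1 H
  Total hydrogens = 6.
Molecular formula: C7H6Cl4N2O5S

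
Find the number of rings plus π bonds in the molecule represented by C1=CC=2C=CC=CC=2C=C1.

7

Molecular formula from the SMILES: C10H8.
DoU = (2C + 2 + N − H − X)/2 = (2·10 + 2 + 0 − 8 − 0)/2 = 14/2 = 7.
(Structurally: 2 ring(s) + 5 π bond(s) = 7.)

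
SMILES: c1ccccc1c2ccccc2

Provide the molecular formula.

C12H10

Heavy atoms from the SMILES: 12 C.
Implicit hydrogens by atom environment:
  10 × C (aromatic): 1 H each → 10
  2 × C (aromatic): no H
  Total hydrogens = 10.
Molecular formula: C12H10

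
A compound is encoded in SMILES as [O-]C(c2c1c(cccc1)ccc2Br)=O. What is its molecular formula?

Heavy atoms from the SMILES: 1 Br, 11 C, 2 O.
Implicit hydrogens by atom environment:
  6 × C (aromatic): 1 H each → 6
  4 × C (aromatic): no H
  1 × Br: no H
  1 × C: no H
  1 × O: no H
  1 × O (charge -1): no H
  Total hydrogens = 6.
Net charge -1.
Molecular formula: C11H6BrO2-

C11H6BrO2-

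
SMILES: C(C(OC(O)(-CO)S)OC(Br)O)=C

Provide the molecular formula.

C6H11BrO5S

Heavy atoms from the SMILES: 1 Br, 6 C, 5 O, 1 S.
Implicit hydrogens by atom environment:
  3 × C: 1 H each → 3
  3 × O: 1 H each → 3
  2 × C: 2 H each → 4
  2 × O: no H
  1 × Br: no H
  1 × C: no H
  1 × S: 1 H
  Total hydrogens = 11.
Molecular formula: C6H11BrO5S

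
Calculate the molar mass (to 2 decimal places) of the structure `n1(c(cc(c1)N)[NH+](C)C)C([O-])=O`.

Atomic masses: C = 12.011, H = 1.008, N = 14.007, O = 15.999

Molecular formula: C7H11N3O2.
M = 7×12.011 + 11×1.008 + 3×14.007 + 2×15.999 = 169.18 g/mol.

169.18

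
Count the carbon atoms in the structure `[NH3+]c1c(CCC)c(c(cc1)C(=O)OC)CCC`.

14

The symbol for carbon appears 14 times in the SMILES. Lowercase c denotes aromatic carbon and counts toward C.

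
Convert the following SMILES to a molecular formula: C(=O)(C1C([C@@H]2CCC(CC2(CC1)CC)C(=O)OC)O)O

Heavy atoms from the SMILES: 15 C, 5 O.
Implicit hydrogens by atom environment:
  6 × C: 2 H each → 12
  4 × C: 1 H each → 4
  3 × C: no H
  3 × O: no H
  2 × C: 3 H each → 6
  2 × O: 1 H each → 2
  Total hydrogens = 24.
Molecular formula: C15H24O5

C15H24O5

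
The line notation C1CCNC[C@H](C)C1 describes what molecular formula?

C7H15N

Heavy atoms from the SMILES: 7 C, 1 N.
Implicit hydrogens by atom environment:
  5 × C: 2 H each → 10
  1 × C: 3 H
  1 × C: 1 H
  1 × N: 1 H
  Total hydrogens = 15.
Molecular formula: C7H15N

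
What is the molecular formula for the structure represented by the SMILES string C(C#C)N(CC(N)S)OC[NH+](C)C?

C8H18N3OS+

Heavy atoms from the SMILES: 8 C, 3 N, 1 O, 1 S.
Implicit hydrogens by atom environment:
  3 × C: 2 H each → 6
  2 × C: 3 H each → 6
  2 × C: 1 H each → 2
  1 × C: no H
  1 × N: 2 H
  1 × N (charge +1): 1 H
  1 × N: no H
  1 × O: no H
  1 × S: 1 H
  Total hydrogens = 18.
Net charge +1.
Molecular formula: C8H18N3OS+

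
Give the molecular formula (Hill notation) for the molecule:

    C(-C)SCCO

C4H10OS

Heavy atoms from the SMILES: 4 C, 1 O, 1 S.
Implicit hydrogens by atom environment:
  3 × C: 2 H each → 6
  1 × C: 3 H
  1 × O: 1 H
  1 × S: no H
  Total hydrogens = 10.
Molecular formula: C4H10OS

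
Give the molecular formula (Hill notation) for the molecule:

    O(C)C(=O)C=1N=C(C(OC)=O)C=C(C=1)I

C9H8INO4

Heavy atoms from the SMILES: 9 C, 1 I, 1 N, 4 O.
Implicit hydrogens by atom environment:
  4 × O: no H
  3 × C (aromatic): no H
  2 × C: 3 H each → 6
  2 × C (aromatic): 1 H each → 2
  2 × C: no H
  1 × I: no H
  1 × N (aromatic): no H
  Total hydrogens = 8.
Molecular formula: C9H8INO4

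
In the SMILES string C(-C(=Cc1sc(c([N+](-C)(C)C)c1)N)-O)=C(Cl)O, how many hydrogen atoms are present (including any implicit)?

Hydrogens are implicit in SMILES; fill each atom to its normal valence:
  3 × C: 3 H each → 9
  3 × C (aromatic): no H
  2 × C: 1 H each → 2
  2 × C: no H
  2 × O: 1 H each → 2
  1 × C (aromatic): 1 H
  1 × Cl: no H
  1 × N: 2 H
  1 × N (charge +1): no H
  1 × S (aromatic): no H
  Total hydrogens = 16.

16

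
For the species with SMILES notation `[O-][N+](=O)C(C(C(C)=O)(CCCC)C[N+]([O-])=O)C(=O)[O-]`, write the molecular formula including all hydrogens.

C10H15N2O7-

Heavy atoms from the SMILES: 10 C, 2 N, 7 O.
Implicit hydrogens by atom environment:
  4 × C: 2 H each → 8
  4 × O: no H
  3 × C: no H
  3 × O (charge -1): no H
  2 × C: 3 H each → 6
  2 × N (charge +1): no H
  1 × C: 1 H
  Total hydrogens = 15.
Net charge -1.
Molecular formula: C10H15N2O7-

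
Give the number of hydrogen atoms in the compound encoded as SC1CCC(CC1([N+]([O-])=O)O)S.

Hydrogens are implicit in SMILES; fill each atom to its normal valence:
  3 × C: 2 H each → 6
  2 × C: 1 H each → 2
  2 × S: 1 H each → 2
  1 × C: no H
  1 × N (charge +1): no H
  1 × O: 1 H
  1 × O: no H
  1 × O (charge -1): no H
  Total hydrogens = 11.

11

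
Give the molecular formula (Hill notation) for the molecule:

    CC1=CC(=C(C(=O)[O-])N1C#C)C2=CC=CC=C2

Heavy atoms from the SMILES: 14 C, 1 N, 2 O.
Implicit hydrogens by atom environment:
  6 × C (aromatic): 1 H each → 6
  4 × C (aromatic): no H
  2 × C: no H
  1 × C: 3 H
  1 × C: 1 H
  1 × N (aromatic): no H
  1 × O: no H
  1 × O (charge -1): no H
  Total hydrogens = 10.
Net charge -1.
Molecular formula: C14H10NO2-

C14H10NO2-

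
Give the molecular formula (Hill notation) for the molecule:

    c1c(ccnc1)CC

Heavy atoms from the SMILES: 7 C, 1 N.
Implicit hydrogens by atom environment:
  4 × C (aromatic): 1 H each → 4
  1 × C: 3 H
  1 × C: 2 H
  1 × C (aromatic): no H
  1 × N (aromatic): no H
  Total hydrogens = 9.
Molecular formula: C7H9N

C7H9N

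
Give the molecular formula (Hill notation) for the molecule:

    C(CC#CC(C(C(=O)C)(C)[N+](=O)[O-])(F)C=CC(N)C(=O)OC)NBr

C14H19BrFN3O5

Heavy atoms from the SMILES: 1 Br, 14 C, 1 F, 3 N, 5 O.
Implicit hydrogens by atom environment:
  6 × C: no H
  4 × O: no H
  3 × C: 3 H each → 9
  3 × C: 1 H each → 3
  2 × C: 2 H each → 4
  1 × Br: no H
  1 × F: no H
  1 × N: 2 H
  1 × N: 1 H
  1 × N (charge +1): no H
  1 × O (charge -1): no H
  Total hydrogens = 19.
Molecular formula: C14H19BrFN3O5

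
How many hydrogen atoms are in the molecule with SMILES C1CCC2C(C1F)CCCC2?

17

Hydrogens are implicit in SMILES; fill each atom to its normal valence:
  7 × C: 2 H each → 14
  3 × C: 1 H each → 3
  1 × F: no H
  Total hydrogens = 17.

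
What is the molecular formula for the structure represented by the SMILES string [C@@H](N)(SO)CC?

Heavy atoms from the SMILES: 3 C, 1 N, 1 O, 1 S.
Implicit hydrogens by atom environment:
  1 × C: 3 H
  1 × C: 2 H
  1 × C: 1 H
  1 × N: 2 H
  1 × O: 1 H
  1 × S: no H
  Total hydrogens = 9.
Molecular formula: C3H9NOS

C3H9NOS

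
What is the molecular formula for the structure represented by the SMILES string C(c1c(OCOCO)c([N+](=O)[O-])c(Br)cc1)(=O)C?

Heavy atoms from the SMILES: 1 Br, 10 C, 1 N, 6 O.
Implicit hydrogens by atom environment:
  4 × C (aromatic): no H
  4 × O: no H
  2 × C: 2 H each → 4
  2 × C (aromatic): 1 H each → 2
  1 × Br: no H
  1 × C: 3 H
  1 × C: no H
  1 × N (charge +1): no H
  1 × O: 1 H
  1 × O (charge -1): no H
  Total hydrogens = 10.
Molecular formula: C10H10BrNO6

C10H10BrNO6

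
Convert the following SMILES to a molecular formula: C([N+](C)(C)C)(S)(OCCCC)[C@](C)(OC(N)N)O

Heavy atoms from the SMILES: 11 C, 3 N, 3 O, 1 S.
Implicit hydrogens by atom environment:
  5 × C: 3 H each → 15
  3 × C: 2 H each → 6
  2 × C: no H
  2 × N: 2 H each → 4
  2 × O: no H
  1 × C: 1 H
  1 × N (charge +1): no H
  1 × O: 1 H
  1 × S: 1 H
  Total hydrogens = 28.
Net charge +1.
Molecular formula: C11H28N3O3S+

C11H28N3O3S+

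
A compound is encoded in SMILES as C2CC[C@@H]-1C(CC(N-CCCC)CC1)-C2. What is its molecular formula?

Heavy atoms from the SMILES: 14 C, 1 N.
Implicit hydrogens by atom environment:
  10 × C: 2 H each → 20
  3 × C: 1 H each → 3
  1 × C: 3 H
  1 × N: 1 H
  Total hydrogens = 27.
Molecular formula: C14H27N

C14H27N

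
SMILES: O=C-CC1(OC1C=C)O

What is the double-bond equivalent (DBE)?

Molecular formula from the SMILES: C6H8O3.
DoU = (2C + 2 + N − H − X)/2 = (2·6 + 2 + 0 − 8 − 0)/2 = 6/2 = 3.
(Structurally: 1 ring(s) + 2 π bond(s) = 3.)

3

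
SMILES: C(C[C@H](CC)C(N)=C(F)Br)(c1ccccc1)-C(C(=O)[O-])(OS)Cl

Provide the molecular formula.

C15H17BrClFNO3S-

Heavy atoms from the SMILES: 1 Br, 15 C, 1 Cl, 1 F, 1 N, 3 O, 1 S.
Implicit hydrogens by atom environment:
  5 × C (aromatic): 1 H each → 5
  4 × C: no H
  2 × C: 2 H each → 4
  2 × C: 1 H each → 2
  2 × O: no H
  1 × Br: no H
  1 × C: 3 H
  1 × C (aromatic): no H
  1 × Cl: no H
  1 × F: no H
  1 × N: 2 H
  1 × O (charge -1): no H
  1 × S: 1 H
  Total hydrogens = 17.
Net charge -1.
Molecular formula: C15H17BrClFNO3S-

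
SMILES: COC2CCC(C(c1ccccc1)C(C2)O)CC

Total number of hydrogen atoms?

Hydrogens are implicit in SMILES; fill each atom to its normal valence:
  5 × C (aromatic): 1 H each → 5
  4 × C: 2 H each → 8
  4 × C: 1 H each → 4
  2 × C: 3 H each → 6
  1 × C (aromatic): no H
  1 × O: 1 H
  1 × O: no H
  Total hydrogens = 24.

24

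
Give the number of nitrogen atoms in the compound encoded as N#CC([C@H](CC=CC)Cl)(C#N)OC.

The symbol for nitrogen appears 2 times in the SMILES.

2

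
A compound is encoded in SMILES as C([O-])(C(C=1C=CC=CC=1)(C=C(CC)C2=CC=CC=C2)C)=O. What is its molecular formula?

C19H19O2-

Heavy atoms from the SMILES: 19 C, 2 O.
Implicit hydrogens by atom environment:
  10 × C (aromatic): 1 H each → 10
  3 × C: no H
  2 × C: 3 H each → 6
  2 × C (aromatic): no H
  1 × C: 2 H
  1 × C: 1 H
  1 × O: no H
  1 × O (charge -1): no H
  Total hydrogens = 19.
Net charge -1.
Molecular formula: C19H19O2-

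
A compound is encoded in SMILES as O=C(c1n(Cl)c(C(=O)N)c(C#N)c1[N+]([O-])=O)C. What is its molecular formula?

C8H5ClN4O4

Heavy atoms from the SMILES: 8 C, 1 Cl, 4 N, 4 O.
Implicit hydrogens by atom environment:
  4 × C (aromatic): no H
  3 × C: no H
  3 × O: no H
  1 × C: 3 H
  1 × Cl: no H
  1 × N: 2 H
  1 × N (aromatic): no H
  1 × N: no H
  1 × N (charge +1): no H
  1 × O (charge -1): no H
  Total hydrogens = 5.
Molecular formula: C8H5ClN4O4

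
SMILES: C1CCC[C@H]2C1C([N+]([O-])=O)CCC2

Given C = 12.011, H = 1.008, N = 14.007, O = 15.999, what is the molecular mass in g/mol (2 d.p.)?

183.25

Molecular formula: C10H17NO2.
M = 10×12.011 + 17×1.008 + 1×14.007 + 2×15.999 = 183.25 g/mol.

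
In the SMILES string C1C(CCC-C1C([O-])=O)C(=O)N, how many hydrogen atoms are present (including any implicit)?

Hydrogens are implicit in SMILES; fill each atom to its normal valence:
  4 × C: 2 H each → 8
  2 × C: 1 H each → 2
  2 × C: no H
  2 × O: no H
  1 × N: 2 H
  1 × O (charge -1): no H
  Total hydrogens = 12.

12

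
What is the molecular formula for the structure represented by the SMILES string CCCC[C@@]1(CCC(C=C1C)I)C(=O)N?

C12H20INO

Heavy atoms from the SMILES: 12 C, 1 I, 1 N, 1 O.
Implicit hydrogens by atom environment:
  5 × C: 2 H each → 10
  3 × C: no H
  2 × C: 3 H each → 6
  2 × C: 1 H each → 2
  1 × I: no H
  1 × N: 2 H
  1 × O: no H
  Total hydrogens = 20.
Molecular formula: C12H20INO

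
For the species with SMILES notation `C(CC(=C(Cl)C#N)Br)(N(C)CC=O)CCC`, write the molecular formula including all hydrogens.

Heavy atoms from the SMILES: 1 Br, 11 C, 1 Cl, 2 N, 1 O.
Implicit hydrogens by atom environment:
  4 × C: 2 H each → 8
  3 × C: no H
  2 × C: 3 H each → 6
  2 × C: 1 H each → 2
  2 × N: no H
  1 × Br: no H
  1 × Cl: no H
  1 × O: no H
  Total hydrogens = 16.
Molecular formula: C11H16BrClN2O

C11H16BrClN2O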